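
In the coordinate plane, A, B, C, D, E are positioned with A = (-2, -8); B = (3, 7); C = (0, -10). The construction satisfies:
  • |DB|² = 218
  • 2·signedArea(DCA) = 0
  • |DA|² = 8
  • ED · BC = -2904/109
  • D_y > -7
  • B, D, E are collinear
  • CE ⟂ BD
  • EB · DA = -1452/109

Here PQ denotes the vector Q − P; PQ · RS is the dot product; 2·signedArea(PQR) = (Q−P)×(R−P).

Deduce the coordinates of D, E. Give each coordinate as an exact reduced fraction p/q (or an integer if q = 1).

D = (-4, -6)
E = (-520/109, -810/109)

1. D_x = -4  [line -2·x + -2·y + -20 = 0 ∩ |DA|² = 8]
2. D_y = -6  [line -2·x + -2·y + -20 = 0 ∩ |DA|² = 8]
   → D = (-4, -6)
3. E_x = -520/109  [B, D, E are collinear ∩ CE ⟂ BD]
4. E_y = -810/109  [B, D, E are collinear ∩ CE ⟂ BD]
   → E = (-520/109, -810/109)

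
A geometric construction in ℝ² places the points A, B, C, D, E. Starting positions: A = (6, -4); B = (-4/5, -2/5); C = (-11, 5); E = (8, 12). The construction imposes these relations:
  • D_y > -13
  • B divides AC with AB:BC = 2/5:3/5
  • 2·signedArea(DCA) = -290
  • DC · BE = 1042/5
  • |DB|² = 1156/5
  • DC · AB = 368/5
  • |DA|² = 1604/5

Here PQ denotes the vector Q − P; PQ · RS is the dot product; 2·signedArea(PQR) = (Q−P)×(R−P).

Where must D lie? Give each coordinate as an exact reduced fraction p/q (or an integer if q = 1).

1. D_x = -48/5  [DC · BE = 1042/5 ∩ 2·signedArea(DCA) = -290]
2. D_y = -64/5  [DC · BE = 1042/5 ∩ 2·signedArea(DCA) = -290]
   → D = (-48/5, -64/5)

D = (-48/5, -64/5)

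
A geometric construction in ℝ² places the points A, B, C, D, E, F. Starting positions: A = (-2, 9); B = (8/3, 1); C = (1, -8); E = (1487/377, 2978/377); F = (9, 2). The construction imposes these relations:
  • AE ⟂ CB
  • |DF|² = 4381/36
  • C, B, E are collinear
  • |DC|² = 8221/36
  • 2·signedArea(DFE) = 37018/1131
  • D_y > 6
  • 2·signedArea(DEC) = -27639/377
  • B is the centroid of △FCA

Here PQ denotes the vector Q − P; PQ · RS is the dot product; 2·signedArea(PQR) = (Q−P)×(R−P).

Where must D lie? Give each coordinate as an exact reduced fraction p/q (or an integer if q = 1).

1. D_x = -5/6  [2·signedArea(DEC) = -27639/377 ∩ 2·signedArea(DFE) = 37018/1131]
2. D_y = 7  [2·signedArea(DEC) = -27639/377 ∩ 2·signedArea(DFE) = 37018/1131]
   → D = (-5/6, 7)

D = (-5/6, 7)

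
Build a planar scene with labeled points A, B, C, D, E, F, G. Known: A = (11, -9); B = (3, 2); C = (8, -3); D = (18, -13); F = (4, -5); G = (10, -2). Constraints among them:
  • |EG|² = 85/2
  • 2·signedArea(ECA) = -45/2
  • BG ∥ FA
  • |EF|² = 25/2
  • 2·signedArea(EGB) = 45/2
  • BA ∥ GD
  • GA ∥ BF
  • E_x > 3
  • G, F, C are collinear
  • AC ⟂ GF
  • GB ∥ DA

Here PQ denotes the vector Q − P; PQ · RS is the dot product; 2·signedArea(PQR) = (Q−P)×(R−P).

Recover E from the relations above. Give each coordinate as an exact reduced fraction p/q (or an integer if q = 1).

E = (7/2, -3/2)

1. E_x = 7/2  [2·signedArea(ECA) = -45/2 ∩ 2·signedArea(EGB) = 45/2]
2. E_y = -3/2  [2·signedArea(ECA) = -45/2 ∩ 2·signedArea(EGB) = 45/2]
   → E = (7/2, -3/2)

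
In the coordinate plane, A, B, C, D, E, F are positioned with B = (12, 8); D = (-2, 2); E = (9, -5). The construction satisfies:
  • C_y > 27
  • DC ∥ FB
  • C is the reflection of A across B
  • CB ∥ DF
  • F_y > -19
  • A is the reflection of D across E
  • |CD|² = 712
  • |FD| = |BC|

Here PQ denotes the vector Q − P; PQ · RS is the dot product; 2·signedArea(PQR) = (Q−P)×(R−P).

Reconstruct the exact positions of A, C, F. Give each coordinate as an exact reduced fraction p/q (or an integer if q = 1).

A = (20, -12)
C = (4, 28)
F = (6, -18)

1. A_x = 20  [A is the reflection of D across E]
2. A_y = -12  [A is the reflection of D across E]
   → A = (20, -12)
3. C_x = 4  [C is the reflection of A across B]
4. C_y = 28  [C is the reflection of A across B]
   → C = (4, 28)
5. F_x = 6  [DC ∥ FB ∩ CB ∥ DF]
6. F_y = -18  [DC ∥ FB ∩ CB ∥ DF]
   → F = (6, -18)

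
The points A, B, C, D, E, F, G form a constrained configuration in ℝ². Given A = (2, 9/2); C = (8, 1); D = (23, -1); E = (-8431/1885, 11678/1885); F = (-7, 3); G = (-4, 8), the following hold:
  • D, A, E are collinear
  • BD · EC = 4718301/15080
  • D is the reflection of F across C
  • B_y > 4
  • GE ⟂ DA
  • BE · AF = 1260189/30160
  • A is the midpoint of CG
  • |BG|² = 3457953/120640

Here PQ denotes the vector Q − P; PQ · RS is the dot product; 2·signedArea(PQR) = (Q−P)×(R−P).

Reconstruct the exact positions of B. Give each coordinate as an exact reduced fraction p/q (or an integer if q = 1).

1. B_x = 2879/7540  [BE · AF = 1260189/30160 ∩ BD · EC = 4718301/15080]
2. B_y = 74251/15080  [BE · AF = 1260189/30160 ∩ BD · EC = 4718301/15080]
   → B = (2879/7540, 74251/15080)

B = (2879/7540, 74251/15080)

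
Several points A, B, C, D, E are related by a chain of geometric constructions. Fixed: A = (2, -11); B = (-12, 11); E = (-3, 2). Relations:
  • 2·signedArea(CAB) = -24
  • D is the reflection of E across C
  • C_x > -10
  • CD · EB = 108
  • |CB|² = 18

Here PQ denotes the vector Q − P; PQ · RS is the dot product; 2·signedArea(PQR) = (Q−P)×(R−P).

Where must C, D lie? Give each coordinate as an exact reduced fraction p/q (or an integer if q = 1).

1. C_x = -9  [line -22·x + -14·y + -86 = 0 ∩ |CB|² = 18]
2. C_y = 8  [line -22·x + -14·y + -86 = 0 ∩ |CB|² = 18]
   → C = (-9, 8)
3. D_x = -15  [D is the reflection of E across C]
4. D_y = 14  [D is the reflection of E across C]
   → D = (-15, 14)

C = (-9, 8)
D = (-15, 14)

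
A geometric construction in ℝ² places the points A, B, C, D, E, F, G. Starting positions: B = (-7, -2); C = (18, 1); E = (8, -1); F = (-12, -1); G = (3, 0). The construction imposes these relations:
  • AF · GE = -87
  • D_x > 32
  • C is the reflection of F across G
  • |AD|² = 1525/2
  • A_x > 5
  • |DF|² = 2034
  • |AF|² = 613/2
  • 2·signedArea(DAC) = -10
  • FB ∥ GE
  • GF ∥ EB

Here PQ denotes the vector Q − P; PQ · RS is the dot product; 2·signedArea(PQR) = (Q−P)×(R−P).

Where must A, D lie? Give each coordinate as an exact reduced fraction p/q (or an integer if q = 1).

A = (11/2, -1/2)
D = (33, 2)

1. A_x = 11/2  [line -5·x + 1·y + 28 = 0 ∩ |AF|² = 613/2]
2. A_y = -1/2  [line -5·x + 1·y + 28 = 0 ∩ |AF|² = 613/2]
   → A = (11/2, -1/2)
3. D_x = 33  [line -3/2·x + 25/2·y + 49/2 = 0 ∩ |DF|² = 2034]
4. D_y = 2  [line -3/2·x + 25/2·y + 49/2 = 0 ∩ |DF|² = 2034]
   → D = (33, 2)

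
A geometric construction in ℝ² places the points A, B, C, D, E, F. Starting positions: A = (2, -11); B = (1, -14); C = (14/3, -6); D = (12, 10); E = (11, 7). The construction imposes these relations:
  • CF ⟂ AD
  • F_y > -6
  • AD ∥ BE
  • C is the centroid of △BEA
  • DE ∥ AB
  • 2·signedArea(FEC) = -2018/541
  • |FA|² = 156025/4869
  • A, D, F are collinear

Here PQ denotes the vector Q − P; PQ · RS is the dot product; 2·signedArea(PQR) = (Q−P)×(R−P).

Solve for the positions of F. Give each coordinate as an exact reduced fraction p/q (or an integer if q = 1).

F = (7196/1623, -3186/541)

1. F_x = 7196/1623  [A, D, F are collinear ∩ CF ⟂ AD]
2. F_y = -3186/541  [A, D, F are collinear ∩ CF ⟂ AD]
   → F = (7196/1623, -3186/541)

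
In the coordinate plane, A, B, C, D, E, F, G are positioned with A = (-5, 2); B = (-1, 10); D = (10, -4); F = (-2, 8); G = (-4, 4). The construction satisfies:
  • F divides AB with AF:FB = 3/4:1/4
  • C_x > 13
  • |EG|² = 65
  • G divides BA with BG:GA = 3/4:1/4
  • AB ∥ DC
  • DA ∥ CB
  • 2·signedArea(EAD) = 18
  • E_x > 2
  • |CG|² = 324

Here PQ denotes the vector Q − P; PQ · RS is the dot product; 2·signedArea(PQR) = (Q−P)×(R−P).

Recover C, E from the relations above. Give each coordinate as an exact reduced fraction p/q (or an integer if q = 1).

C = (14, 4)
E = (3, 0)

1. C_x = 14  [DA ∥ CB ∩ AB ∥ DC]
2. C_y = 4  [DA ∥ CB ∩ AB ∥ DC]
   → C = (14, 4)
3. E_x = 3  [line 6·x + 15·y + -18 = 0 ∩ |EG|² = 65]
4. E_y = 0  [line 6·x + 15·y + -18 = 0 ∩ |EG|² = 65]
   → E = (3, 0)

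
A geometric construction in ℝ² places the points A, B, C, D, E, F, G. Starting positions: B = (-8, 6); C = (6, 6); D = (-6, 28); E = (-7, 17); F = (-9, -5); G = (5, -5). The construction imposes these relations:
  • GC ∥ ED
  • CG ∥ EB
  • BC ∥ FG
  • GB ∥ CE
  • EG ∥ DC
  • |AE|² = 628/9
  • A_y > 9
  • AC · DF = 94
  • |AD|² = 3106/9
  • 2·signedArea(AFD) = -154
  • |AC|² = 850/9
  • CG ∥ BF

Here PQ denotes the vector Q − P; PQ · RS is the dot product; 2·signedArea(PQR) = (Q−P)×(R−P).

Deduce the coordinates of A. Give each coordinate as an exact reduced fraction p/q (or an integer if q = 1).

1. A_x = -3  [2·signedArea(AFD) = -154 ∩ AC · DF = 94]
2. A_y = 29/3  [2·signedArea(AFD) = -154 ∩ AC · DF = 94]
   → A = (-3, 29/3)

A = (-3, 29/3)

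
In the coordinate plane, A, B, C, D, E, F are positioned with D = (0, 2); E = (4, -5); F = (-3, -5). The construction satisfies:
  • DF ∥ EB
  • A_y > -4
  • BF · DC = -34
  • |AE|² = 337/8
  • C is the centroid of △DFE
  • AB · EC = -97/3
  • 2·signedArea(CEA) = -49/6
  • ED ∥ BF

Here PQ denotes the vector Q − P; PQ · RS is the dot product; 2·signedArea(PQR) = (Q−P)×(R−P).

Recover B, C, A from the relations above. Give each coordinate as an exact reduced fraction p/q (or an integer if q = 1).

1. B_x = 1  [ED ∥ BF ∩ DF ∥ EB]
2. B_y = -12  [ED ∥ BF ∩ DF ∥ EB]
   → B = (1, -12)
3. C_x = 1/3  [C is the centroid of △DFE]
4. C_y = -8/3  [C is the centroid of △DFE]
   → C = (1/3, -8/3)
5. A_x = -9/4  [AB · EC = -97/3 ∩ 2·signedArea(CEA) = -49/6]
6. A_y = -13/4  [AB · EC = -97/3 ∩ 2·signedArea(CEA) = -49/6]
   → A = (-9/4, -13/4)

A = (-9/4, -13/4)
B = (1, -12)
C = (1/3, -8/3)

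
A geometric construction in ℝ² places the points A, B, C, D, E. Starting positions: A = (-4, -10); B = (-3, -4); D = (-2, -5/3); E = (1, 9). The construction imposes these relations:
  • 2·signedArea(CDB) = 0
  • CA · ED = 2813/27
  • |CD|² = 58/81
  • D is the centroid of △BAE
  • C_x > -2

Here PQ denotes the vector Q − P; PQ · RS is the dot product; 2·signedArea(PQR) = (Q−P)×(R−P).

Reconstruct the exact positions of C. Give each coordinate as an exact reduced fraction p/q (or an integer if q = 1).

1. C_x = -5/3  [2·signedArea(CDB) = 0 ∩ CA · ED = 2813/27]
2. C_y = -8/9  [2·signedArea(CDB) = 0 ∩ CA · ED = 2813/27]
   → C = (-5/3, -8/9)

C = (-5/3, -8/9)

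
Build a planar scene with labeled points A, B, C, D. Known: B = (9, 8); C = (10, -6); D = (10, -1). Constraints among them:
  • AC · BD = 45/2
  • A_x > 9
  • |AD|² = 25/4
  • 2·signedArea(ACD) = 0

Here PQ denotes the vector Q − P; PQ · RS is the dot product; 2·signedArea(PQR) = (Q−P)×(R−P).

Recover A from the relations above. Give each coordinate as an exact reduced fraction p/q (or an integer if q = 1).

A = (10, -7/2)

1. A_x = 10  [2·signedArea(ACD) = 0 ∩ AC · BD = 45/2]
2. A_y = -7/2  [2·signedArea(ACD) = 0 ∩ AC · BD = 45/2]
   → A = (10, -7/2)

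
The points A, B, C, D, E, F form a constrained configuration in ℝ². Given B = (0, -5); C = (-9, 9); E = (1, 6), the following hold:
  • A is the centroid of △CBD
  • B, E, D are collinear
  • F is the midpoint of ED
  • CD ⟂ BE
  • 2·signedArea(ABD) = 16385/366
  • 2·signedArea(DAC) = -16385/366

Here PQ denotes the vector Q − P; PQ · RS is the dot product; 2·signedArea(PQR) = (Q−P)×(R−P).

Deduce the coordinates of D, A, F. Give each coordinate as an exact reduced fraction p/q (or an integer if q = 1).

A = (-953/366, 491/122)
D = (145/122, 985/122)
F = (267/244, 1717/244)

1. D_x = 145/122  [B, E, D are collinear ∩ CD ⟂ BE]
2. D_y = 985/122  [B, E, D are collinear ∩ CD ⟂ BE]
   → D = (145/122, 985/122)
3. A_x = -953/366  [A is the centroid of △CBD]
4. A_y = 491/122  [A is the centroid of △CBD]
   → A = (-953/366, 491/122)
5. F_x = 267/244  [F is the midpoint of ED]
6. F_y = 1717/244  [F is the midpoint of ED]
   → F = (267/244, 1717/244)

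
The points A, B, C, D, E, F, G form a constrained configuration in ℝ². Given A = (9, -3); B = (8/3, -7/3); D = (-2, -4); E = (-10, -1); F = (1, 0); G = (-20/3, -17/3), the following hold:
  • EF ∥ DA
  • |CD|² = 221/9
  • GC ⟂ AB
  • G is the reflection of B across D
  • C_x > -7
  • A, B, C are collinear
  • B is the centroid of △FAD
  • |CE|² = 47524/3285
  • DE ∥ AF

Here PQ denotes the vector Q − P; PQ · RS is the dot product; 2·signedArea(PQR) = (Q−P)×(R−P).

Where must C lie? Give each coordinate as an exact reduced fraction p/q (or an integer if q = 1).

1. C_x = -6808/1095  [A, B, C are collinear ∩ GC ⟂ AB]
2. C_y = -1531/1095  [A, B, C are collinear ∩ GC ⟂ AB]
   → C = (-6808/1095, -1531/1095)

C = (-6808/1095, -1531/1095)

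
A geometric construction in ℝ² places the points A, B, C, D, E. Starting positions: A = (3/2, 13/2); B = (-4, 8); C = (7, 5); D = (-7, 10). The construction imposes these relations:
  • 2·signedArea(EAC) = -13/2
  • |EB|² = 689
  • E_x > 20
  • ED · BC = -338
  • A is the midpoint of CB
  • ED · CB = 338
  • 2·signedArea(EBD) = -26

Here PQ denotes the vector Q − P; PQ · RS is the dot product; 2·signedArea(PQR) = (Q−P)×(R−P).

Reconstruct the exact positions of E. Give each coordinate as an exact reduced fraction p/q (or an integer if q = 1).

1. E_x = 21  [2·signedArea(EBD) = -26 ∩ 2·signedArea(EAC) = -13/2]
2. E_y = 0  [2·signedArea(EBD) = -26 ∩ 2·signedArea(EAC) = -13/2]
   → E = (21, 0)

E = (21, 0)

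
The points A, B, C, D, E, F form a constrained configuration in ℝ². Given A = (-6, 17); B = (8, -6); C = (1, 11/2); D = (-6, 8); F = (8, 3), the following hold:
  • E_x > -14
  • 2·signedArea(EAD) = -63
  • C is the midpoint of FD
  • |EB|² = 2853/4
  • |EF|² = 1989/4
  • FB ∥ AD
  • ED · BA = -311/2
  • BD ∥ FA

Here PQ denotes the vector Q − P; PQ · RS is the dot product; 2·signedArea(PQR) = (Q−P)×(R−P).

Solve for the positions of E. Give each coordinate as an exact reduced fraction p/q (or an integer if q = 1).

E = (-13, 21/2)

1. E_x = -13  [ED · BA = -311/2 ∩ 2·signedArea(EAD) = -63]
2. E_y = 21/2  [ED · BA = -311/2 ∩ 2·signedArea(EAD) = -63]
   → E = (-13, 21/2)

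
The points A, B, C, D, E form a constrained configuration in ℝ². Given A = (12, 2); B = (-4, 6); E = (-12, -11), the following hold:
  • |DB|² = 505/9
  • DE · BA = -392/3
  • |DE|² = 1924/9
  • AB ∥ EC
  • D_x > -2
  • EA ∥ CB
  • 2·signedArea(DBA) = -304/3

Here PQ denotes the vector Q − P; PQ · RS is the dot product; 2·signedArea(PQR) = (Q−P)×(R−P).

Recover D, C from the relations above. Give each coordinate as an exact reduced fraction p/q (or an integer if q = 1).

1. D_x = -4/3  [2·signedArea(DBA) = -304/3 ∩ DE · BA = -392/3]
2. D_y = -1  [2·signedArea(DBA) = -304/3 ∩ DE · BA = -392/3]
   → D = (-4/3, -1)
3. C_x = -28  [EA ∥ CB ∩ AB ∥ EC]
4. C_y = -7  [EA ∥ CB ∩ AB ∥ EC]
   → C = (-28, -7)

C = (-28, -7)
D = (-4/3, -1)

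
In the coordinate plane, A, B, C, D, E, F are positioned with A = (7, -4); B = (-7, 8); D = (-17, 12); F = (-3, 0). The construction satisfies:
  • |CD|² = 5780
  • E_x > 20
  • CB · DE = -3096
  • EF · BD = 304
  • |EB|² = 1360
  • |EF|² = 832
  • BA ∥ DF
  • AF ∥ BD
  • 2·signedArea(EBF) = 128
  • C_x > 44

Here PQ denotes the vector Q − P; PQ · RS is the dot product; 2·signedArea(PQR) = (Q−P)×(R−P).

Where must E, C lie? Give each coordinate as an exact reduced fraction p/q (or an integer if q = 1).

1. E_x = 21  [2·signedArea(EBF) = 128 ∩ EF · BD = 304]
2. E_y = -16  [2·signedArea(EBF) = 128 ∩ EF · BD = 304]
   → E = (21, -16)
3. C_x = 45  [line -38·x + 28·y + 2606 = 0 ∩ |CD|² = 5780]
4. C_y = -32  [line -38·x + 28·y + 2606 = 0 ∩ |CD|² = 5780]
   → C = (45, -32)

C = (45, -32)
E = (21, -16)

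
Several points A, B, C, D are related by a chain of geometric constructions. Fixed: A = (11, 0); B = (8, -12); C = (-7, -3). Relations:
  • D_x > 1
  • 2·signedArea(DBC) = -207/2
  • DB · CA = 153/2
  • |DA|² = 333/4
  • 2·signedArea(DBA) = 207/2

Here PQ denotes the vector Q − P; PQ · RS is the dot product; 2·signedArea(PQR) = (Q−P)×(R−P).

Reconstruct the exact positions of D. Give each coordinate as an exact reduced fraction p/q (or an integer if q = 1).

D = (2, -3/2)

1. D_x = 2  [2·signedArea(DBA) = 207/2 ∩ 2·signedArea(DBC) = -207/2]
2. D_y = -3/2  [2·signedArea(DBA) = 207/2 ∩ 2·signedArea(DBC) = -207/2]
   → D = (2, -3/2)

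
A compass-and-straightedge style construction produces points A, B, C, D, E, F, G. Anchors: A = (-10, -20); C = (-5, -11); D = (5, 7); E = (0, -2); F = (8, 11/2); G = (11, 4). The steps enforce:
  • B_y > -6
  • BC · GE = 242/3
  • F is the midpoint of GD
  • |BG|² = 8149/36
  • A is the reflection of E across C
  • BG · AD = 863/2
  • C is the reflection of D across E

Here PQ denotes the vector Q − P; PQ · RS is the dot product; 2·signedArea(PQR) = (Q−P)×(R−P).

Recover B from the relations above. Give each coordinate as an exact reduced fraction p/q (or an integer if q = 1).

B = (-2/3, -11/2)

1. B_x = -2/3  [BG · AD = 863/2 ∩ BC · GE = 242/3]
2. B_y = -11/2  [BG · AD = 863/2 ∩ BC · GE = 242/3]
   → B = (-2/3, -11/2)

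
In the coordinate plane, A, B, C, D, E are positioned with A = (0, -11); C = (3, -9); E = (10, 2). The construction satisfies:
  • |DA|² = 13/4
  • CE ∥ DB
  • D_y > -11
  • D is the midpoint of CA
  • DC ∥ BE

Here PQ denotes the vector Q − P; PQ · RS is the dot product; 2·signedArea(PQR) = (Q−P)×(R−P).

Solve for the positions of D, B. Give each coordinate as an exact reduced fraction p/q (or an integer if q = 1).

B = (17/2, 1)
D = (3/2, -10)

1. D_x = 3/2  [D is the midpoint of CA]
2. D_y = -10  [D is the midpoint of CA]
   → D = (3/2, -10)
3. B_x = 17/2  [DC ∥ BE ∩ CE ∥ DB]
4. B_y = 1  [DC ∥ BE ∩ CE ∥ DB]
   → B = (17/2, 1)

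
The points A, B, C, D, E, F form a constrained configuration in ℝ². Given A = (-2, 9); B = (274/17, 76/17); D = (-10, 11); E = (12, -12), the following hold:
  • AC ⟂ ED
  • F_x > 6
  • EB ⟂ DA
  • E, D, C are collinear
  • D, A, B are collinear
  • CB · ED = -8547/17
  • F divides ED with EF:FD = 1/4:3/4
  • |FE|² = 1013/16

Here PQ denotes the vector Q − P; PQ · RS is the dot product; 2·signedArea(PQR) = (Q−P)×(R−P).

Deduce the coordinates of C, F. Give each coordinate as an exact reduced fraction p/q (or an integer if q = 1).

C = (-5246/1013, 6037/1013)
F = (13/2, -25/4)

1. C_x = -5246/1013  [E, D, C are collinear ∩ AC ⟂ ED]
2. C_y = 6037/1013  [E, D, C are collinear ∩ AC ⟂ ED]
   → C = (-5246/1013, 6037/1013)
3. F_x = 13/2  [F divides ED with EF:FD = 1/4:3/4]
4. F_y = -25/4  [F divides ED with EF:FD = 1/4:3/4]
   → F = (13/2, -25/4)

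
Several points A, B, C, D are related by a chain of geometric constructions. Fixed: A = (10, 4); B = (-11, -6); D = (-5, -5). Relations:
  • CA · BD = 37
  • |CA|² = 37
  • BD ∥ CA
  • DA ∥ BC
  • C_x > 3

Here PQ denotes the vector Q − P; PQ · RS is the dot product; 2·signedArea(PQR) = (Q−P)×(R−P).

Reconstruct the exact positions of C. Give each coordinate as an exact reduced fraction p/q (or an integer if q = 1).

1. C_x = 4  [BD ∥ CA ∩ DA ∥ BC]
2. C_y = 3  [BD ∥ CA ∩ DA ∥ BC]
   → C = (4, 3)

C = (4, 3)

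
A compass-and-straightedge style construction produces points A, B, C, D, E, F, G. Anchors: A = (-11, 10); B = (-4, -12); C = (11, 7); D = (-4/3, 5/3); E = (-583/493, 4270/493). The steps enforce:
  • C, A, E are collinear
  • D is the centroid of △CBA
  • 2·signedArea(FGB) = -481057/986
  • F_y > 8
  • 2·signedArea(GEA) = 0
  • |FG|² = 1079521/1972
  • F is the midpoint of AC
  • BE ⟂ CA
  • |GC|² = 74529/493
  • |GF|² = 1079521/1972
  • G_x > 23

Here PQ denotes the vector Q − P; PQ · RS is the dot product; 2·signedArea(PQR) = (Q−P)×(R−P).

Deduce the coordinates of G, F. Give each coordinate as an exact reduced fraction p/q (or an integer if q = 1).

1. G_x = 11429/493  [line -660/493·x + -4840/493·y + 2420/29 = 0 ∩ |GC|² = 74529/493]
2. G_y = 2632/493  [line -660/493·x + -4840/493·y + 2420/29 = 0 ∩ |GC|² = 74529/493]
   → G = (11429/493, 2632/493)
3. F_x = 0  [F is the midpoint of AC]
4. F_y = 17/2  [F is the midpoint of AC]
   → F = (0, 17/2)

F = (0, 17/2)
G = (11429/493, 2632/493)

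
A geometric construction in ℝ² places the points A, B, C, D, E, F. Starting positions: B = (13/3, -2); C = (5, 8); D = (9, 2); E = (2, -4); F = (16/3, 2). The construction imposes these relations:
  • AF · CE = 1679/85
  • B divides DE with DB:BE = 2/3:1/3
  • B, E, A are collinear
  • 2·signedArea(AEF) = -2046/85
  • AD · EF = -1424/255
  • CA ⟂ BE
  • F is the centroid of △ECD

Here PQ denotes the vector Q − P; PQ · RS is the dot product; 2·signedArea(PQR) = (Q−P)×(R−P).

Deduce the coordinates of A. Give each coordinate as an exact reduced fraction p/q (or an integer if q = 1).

1. A_x = 821/85  [B, E, A are collinear ∩ CA ⟂ BE]
2. A_y = 218/85  [B, E, A are collinear ∩ CA ⟂ BE]
   → A = (821/85, 218/85)

A = (821/85, 218/85)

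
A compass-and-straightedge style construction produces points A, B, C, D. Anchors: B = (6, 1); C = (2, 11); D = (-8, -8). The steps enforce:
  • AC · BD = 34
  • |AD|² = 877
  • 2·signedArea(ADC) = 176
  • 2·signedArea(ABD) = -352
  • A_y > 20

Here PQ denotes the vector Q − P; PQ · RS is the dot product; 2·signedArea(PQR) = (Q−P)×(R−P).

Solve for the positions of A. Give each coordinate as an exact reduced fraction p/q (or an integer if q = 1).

A = (-2, 21)

1. A_x = -2  [2·signedArea(ABD) = -352 ∩ AC · BD = 34]
2. A_y = 21  [2·signedArea(ABD) = -352 ∩ AC · BD = 34]
   → A = (-2, 21)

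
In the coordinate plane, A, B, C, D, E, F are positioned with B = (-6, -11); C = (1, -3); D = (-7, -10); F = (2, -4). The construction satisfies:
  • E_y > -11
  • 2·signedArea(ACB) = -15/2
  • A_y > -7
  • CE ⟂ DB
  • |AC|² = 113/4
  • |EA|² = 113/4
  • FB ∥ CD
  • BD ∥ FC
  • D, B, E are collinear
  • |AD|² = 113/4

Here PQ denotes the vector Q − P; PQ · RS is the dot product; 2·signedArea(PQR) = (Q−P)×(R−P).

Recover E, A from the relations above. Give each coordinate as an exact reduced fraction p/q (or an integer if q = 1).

1. E_x = -13/2  [D, B, E are collinear ∩ CE ⟂ DB]
2. E_y = -21/2  [D, B, E are collinear ∩ CE ⟂ DB]
   → E = (-13/2, -21/2)
3. A_x = -3  [line 8·x + -7·y + -43/2 = 0 ∩ |AD|² = 113/4]
4. A_y = -13/2  [line 8·x + -7·y + -43/2 = 0 ∩ |AD|² = 113/4]
   → A = (-3, -13/2)

A = (-3, -13/2)
E = (-13/2, -21/2)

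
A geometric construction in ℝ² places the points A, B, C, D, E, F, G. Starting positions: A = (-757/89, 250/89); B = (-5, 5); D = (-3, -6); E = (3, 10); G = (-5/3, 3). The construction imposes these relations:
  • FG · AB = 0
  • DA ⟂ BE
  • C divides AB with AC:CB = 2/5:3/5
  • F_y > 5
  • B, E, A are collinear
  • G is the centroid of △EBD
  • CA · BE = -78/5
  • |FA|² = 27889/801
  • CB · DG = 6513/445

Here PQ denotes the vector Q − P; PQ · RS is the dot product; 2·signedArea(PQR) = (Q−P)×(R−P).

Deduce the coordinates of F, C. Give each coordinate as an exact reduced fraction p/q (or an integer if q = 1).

C = (-3161/445, 328/89)
F = (-935/267, 1585/267)

1. F_x = -935/267  [line -312/89·x + -195/89·y + 65/89 = 0 ∩ |FA|² = 27889/801]
2. F_y = 1585/267  [line -312/89·x + -195/89·y + 65/89 = 0 ∩ |FA|² = 27889/801]
   → F = (-935/267, 1585/267)
3. C_x = -3161/445  [C divides AB with AC:CB = 2/5:3/5]
4. C_y = 328/89  [C divides AB with AC:CB = 2/5:3/5]
   → C = (-3161/445, 328/89)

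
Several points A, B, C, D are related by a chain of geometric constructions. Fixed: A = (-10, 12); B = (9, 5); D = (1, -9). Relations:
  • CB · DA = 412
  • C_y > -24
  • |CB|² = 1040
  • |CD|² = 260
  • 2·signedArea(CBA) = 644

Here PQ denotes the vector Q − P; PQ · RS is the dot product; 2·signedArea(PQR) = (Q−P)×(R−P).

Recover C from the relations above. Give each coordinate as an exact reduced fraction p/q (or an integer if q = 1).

1. C_x = -7  [2·signedArea(CBA) = 644 ∩ CB · DA = 412]
2. C_y = -23  [2·signedArea(CBA) = 644 ∩ CB · DA = 412]
   → C = (-7, -23)

C = (-7, -23)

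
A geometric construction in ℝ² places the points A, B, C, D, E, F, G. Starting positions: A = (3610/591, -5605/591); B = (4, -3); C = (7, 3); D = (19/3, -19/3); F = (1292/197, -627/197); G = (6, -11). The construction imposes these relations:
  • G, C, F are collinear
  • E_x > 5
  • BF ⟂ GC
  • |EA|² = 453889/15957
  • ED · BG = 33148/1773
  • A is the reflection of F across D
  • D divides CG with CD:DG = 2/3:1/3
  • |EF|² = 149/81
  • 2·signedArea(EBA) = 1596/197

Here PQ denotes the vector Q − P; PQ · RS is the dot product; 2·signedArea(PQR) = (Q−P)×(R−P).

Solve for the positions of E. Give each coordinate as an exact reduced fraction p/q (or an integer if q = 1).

E = (9983/1773, -7397/1773)

1. E_x = 9983/1773  [2·signedArea(EBA) = 1596/197 ∩ ED · BG = 33148/1773]
2. E_y = -7397/1773  [2·signedArea(EBA) = 1596/197 ∩ ED · BG = 33148/1773]
   → E = (9983/1773, -7397/1773)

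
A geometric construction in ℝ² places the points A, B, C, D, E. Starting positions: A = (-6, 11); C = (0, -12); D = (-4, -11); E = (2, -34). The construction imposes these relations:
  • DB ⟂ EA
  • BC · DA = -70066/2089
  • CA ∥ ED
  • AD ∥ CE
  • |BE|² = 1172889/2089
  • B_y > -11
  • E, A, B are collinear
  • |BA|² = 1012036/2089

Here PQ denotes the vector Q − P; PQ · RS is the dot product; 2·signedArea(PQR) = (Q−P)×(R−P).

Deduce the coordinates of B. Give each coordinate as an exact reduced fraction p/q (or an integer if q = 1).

1. B_x = -4486/2089  [E, A, B are collinear ∩ DB ⟂ EA]
2. B_y = -22291/2089  [E, A, B are collinear ∩ DB ⟂ EA]
   → B = (-4486/2089, -22291/2089)

B = (-4486/2089, -22291/2089)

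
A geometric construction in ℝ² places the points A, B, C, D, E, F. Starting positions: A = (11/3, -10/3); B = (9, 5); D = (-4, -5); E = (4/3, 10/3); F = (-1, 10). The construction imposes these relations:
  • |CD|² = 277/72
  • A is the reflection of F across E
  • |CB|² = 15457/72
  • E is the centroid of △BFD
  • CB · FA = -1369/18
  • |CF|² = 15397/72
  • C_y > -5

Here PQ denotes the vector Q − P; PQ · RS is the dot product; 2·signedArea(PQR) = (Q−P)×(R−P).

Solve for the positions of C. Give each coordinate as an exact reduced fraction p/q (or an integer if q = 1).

C = (-25/12, -55/12)

1. C_x = -25/12  [line -14/3·x + 40/3·y + 925/18 = 0 ∩ |CD|² = 277/72]
2. C_y = -55/12  [line -14/3·x + 40/3·y + 925/18 = 0 ∩ |CD|² = 277/72]
   → C = (-25/12, -55/12)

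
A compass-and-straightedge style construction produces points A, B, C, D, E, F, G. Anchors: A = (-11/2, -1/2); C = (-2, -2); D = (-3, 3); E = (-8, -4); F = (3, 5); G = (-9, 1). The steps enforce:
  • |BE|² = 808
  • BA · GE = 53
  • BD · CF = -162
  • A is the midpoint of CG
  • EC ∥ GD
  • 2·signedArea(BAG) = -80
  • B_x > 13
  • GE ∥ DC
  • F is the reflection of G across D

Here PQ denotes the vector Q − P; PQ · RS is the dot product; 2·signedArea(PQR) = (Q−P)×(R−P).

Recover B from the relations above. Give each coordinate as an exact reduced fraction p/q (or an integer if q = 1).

1. B_x = 14  [2·signedArea(BAG) = -80 ∩ BD · CF = -162]
2. B_y = 14  [2·signedArea(BAG) = -80 ∩ BD · CF = -162]
   → B = (14, 14)

B = (14, 14)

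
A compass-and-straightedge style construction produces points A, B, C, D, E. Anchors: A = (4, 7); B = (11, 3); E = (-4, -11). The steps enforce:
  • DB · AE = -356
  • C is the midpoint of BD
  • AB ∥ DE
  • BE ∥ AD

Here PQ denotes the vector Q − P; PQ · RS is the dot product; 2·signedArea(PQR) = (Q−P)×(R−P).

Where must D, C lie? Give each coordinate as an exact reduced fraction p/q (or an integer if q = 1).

C = (0, -2)
D = (-11, -7)

1. D_x = -11  [AB ∥ DE ∩ BE ∥ AD]
2. D_y = -7  [AB ∥ DE ∩ BE ∥ AD]
   → D = (-11, -7)
3. C_x = 0  [C is the midpoint of BD]
4. C_y = -2  [C is the midpoint of BD]
   → C = (0, -2)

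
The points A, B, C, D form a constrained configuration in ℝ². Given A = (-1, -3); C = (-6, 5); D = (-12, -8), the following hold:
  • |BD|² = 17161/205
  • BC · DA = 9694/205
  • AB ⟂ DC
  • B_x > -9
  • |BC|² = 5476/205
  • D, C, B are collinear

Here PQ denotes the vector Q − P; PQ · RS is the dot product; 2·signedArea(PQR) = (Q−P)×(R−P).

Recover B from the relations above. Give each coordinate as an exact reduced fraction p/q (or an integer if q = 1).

B = (-1674/205, 63/205)

1. B_x = -1674/205  [D, C, B are collinear ∩ AB ⟂ DC]
2. B_y = 63/205  [D, C, B are collinear ∩ AB ⟂ DC]
   → B = (-1674/205, 63/205)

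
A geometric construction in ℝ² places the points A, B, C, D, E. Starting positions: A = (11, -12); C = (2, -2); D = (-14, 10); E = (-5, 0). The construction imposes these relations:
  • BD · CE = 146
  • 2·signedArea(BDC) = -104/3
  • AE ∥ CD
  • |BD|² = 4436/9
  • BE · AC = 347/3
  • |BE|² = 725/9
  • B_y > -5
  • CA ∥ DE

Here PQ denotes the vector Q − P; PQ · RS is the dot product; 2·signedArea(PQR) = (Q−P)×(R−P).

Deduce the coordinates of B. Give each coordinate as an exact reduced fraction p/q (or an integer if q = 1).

B = (8/3, -14/3)

1. B_x = 8/3  [BE · AC = 347/3 ∩ BD · CE = 146]
2. B_y = -14/3  [BE · AC = 347/3 ∩ BD · CE = 146]
   → B = (8/3, -14/3)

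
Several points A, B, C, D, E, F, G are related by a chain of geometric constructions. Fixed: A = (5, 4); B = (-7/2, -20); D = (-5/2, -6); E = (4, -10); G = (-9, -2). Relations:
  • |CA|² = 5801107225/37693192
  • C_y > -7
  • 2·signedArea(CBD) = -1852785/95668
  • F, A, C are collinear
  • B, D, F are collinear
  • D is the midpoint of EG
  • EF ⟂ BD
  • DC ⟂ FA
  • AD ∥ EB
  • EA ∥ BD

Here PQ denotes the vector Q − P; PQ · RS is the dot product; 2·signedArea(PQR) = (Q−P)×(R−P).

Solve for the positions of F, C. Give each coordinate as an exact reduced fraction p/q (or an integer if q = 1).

1. F_x = -542/197  [B, D, F are collinear ∩ EF ⟂ BD]
2. F_y = -1875/197  [B, D, F are collinear ∩ EF ⟂ BD]
   → F = (-542/197, -1875/197)
3. C_x = -22070975/18846596  [F, A, C are collinear ∩ DC ⟂ FA]
4. C_y = -127441011/18846596  [F, A, C are collinear ∩ DC ⟂ FA]
   → C = (-22070975/18846596, -127441011/18846596)

C = (-22070975/18846596, -127441011/18846596)
F = (-542/197, -1875/197)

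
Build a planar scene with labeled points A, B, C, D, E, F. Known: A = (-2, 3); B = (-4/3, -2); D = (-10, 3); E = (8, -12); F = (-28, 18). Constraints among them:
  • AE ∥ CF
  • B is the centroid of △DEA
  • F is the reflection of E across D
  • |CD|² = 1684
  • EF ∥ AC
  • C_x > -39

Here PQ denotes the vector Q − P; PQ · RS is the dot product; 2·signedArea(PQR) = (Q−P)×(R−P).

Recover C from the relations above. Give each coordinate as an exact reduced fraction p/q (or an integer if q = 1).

1. C_x = -38  [AE ∥ CF ∩ EF ∥ AC]
2. C_y = 33  [AE ∥ CF ∩ EF ∥ AC]
   → C = (-38, 33)

C = (-38, 33)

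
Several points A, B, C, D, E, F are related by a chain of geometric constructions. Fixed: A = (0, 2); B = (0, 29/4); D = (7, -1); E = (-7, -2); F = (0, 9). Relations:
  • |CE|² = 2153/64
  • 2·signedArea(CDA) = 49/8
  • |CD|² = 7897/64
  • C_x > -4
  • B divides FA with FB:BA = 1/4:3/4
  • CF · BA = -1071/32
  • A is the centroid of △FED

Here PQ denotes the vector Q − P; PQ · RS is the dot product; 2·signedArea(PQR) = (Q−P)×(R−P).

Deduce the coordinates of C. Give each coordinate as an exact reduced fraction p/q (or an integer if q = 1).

C = (-7/2, 21/8)

1. C_x = -7/2  [2·signedArea(CDA) = 49/8 ∩ CF · BA = -1071/32]
2. C_y = 21/8  [2·signedArea(CDA) = 49/8 ∩ CF · BA = -1071/32]
   → C = (-7/2, 21/8)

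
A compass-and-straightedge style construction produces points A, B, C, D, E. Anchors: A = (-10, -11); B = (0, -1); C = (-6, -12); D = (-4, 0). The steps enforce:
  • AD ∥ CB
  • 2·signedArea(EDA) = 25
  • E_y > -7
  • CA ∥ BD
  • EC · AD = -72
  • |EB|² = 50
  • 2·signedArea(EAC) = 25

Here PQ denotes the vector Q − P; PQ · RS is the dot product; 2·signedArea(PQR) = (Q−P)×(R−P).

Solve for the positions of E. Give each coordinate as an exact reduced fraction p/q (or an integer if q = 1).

E = (-5, -6)

1. E_x = -5  [2·signedArea(EDA) = 25 ∩ 2·signedArea(EAC) = 25]
2. E_y = -6  [2·signedArea(EDA) = 25 ∩ 2·signedArea(EAC) = 25]
   → E = (-5, -6)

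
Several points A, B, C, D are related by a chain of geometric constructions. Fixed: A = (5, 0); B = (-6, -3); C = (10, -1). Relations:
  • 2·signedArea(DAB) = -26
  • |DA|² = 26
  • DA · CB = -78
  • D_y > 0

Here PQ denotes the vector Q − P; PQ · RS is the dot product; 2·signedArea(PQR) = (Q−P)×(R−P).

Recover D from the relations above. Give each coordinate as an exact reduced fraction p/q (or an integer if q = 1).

1. D_x = 0  [DA · CB = -78 ∩ 2·signedArea(DAB) = -26]
2. D_y = 1  [DA · CB = -78 ∩ 2·signedArea(DAB) = -26]
   → D = (0, 1)

D = (0, 1)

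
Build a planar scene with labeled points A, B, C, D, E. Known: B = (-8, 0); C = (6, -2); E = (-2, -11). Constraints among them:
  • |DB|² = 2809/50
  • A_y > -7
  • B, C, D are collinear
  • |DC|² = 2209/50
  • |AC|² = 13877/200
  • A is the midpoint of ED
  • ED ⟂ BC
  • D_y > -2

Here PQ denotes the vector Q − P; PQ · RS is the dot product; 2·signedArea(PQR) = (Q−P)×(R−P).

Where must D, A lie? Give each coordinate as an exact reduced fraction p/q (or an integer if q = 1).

A = (-129/100, -603/100)
D = (-29/50, -53/50)

1. D_x = -29/50  [B, C, D are collinear ∩ ED ⟂ BC]
2. D_y = -53/50  [B, C, D are collinear ∩ ED ⟂ BC]
   → D = (-29/50, -53/50)
3. A_x = -129/100  [A is the midpoint of ED]
4. A_y = -603/100  [A is the midpoint of ED]
   → A = (-129/100, -603/100)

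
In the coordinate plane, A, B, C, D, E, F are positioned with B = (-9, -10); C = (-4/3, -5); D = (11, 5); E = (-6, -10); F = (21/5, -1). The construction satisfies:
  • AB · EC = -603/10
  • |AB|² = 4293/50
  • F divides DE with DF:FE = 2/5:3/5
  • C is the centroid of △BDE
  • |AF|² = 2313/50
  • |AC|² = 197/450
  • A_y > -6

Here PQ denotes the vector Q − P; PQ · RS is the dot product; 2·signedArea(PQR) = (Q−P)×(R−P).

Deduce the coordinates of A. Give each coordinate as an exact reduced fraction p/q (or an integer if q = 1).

A = (-9/10, -11/2)

1. A_x = -9/10  [line -14/3·x + -5·y + -317/10 = 0 ∩ |AF|² = 2313/50]
2. A_y = -11/2  [line -14/3·x + -5·y + -317/10 = 0 ∩ |AF|² = 2313/50]
   → A = (-9/10, -11/2)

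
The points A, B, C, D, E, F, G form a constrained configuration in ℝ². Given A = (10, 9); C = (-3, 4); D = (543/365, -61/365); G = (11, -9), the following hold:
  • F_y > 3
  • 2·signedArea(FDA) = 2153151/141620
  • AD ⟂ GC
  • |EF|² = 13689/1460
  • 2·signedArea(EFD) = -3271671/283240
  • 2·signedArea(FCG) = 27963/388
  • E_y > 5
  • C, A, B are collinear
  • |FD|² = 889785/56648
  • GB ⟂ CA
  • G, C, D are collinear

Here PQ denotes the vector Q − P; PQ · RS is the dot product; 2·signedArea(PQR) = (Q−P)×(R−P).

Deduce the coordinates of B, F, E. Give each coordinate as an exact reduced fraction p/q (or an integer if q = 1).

B = (939/194, 1361/194)
E = (357/388, 2137/388)
F = (448077/141620, 484931/141620)

1. B_x = 939/194  [C, A, B are collinear ∩ GB ⟂ CA]
2. B_y = 1361/194  [C, A, B are collinear ∩ GB ⟂ CA]
   → B = (939/194, 1361/194)
3. F_x = 448077/141620  [2·signedArea(FDA) = 2153151/141620 ∩ 2·signedArea(FCG) = 27963/388]
4. F_y = 484931/141620  [2·signedArea(FDA) = 2153151/141620 ∩ 2·signedArea(FCG) = 27963/388]
   → F = (448077/141620, 484931/141620)
5. E_x = 357/388  [line 508599/141620·x + -237393/141620·y + 1679067/283240 = 0 ∩ |EF|² = 13689/1460]
6. E_y = 2137/388  [line 508599/141620·x + -237393/141620·y + 1679067/283240 = 0 ∩ |EF|² = 13689/1460]
   → E = (357/388, 2137/388)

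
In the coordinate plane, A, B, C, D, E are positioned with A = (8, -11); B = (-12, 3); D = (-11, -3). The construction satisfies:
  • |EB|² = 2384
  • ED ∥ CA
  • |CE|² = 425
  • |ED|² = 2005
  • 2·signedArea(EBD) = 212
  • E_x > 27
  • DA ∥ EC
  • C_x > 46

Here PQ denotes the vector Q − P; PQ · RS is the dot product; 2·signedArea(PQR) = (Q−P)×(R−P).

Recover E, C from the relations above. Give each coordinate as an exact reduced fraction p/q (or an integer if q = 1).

C = (47, -33)
E = (28, -25)

1. E_x = 28  [line 6·x + 1·y + -143 = 0 ∩ |ED|² = 2005]
2. E_y = -25  [line 6·x + 1·y + -143 = 0 ∩ |ED|² = 2005]
   → E = (28, -25)
3. C_x = 47  [ED ∥ CA ∩ DA ∥ EC]
4. C_y = -33  [ED ∥ CA ∩ DA ∥ EC]
   → C = (47, -33)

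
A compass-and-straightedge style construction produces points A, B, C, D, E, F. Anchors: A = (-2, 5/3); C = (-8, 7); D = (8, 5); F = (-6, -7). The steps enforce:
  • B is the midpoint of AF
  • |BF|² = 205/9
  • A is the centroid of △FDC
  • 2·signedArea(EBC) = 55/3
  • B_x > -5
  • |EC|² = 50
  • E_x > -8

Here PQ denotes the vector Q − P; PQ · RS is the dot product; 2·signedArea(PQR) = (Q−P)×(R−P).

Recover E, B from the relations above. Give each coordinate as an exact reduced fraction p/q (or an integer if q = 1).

1. B_x = -4  [B is the midpoint of AF]
2. B_y = -8/3  [B is the midpoint of AF]
   → B = (-4, -8/3)
3. E_x = -7  [line -29/3·x + -4·y + -203/3 = 0 ∩ |EC|² = 50]
4. E_y = 0  [line -29/3·x + -4·y + -203/3 = 0 ∩ |EC|² = 50]
   → E = (-7, 0)

B = (-4, -8/3)
E = (-7, 0)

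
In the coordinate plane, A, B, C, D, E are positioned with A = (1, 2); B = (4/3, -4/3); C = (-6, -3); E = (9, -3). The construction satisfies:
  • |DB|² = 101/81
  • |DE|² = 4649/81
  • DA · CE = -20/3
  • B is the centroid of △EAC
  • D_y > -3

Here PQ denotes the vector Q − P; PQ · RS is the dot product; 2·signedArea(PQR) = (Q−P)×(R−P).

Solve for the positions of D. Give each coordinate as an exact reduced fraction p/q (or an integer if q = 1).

D = (13/9, -22/9)

1. D_x = 13/9  [DA · CE = -20/3]
2. D_y = -22/9  [|DE|² = 4649/81]
   → D = (13/9, -22/9)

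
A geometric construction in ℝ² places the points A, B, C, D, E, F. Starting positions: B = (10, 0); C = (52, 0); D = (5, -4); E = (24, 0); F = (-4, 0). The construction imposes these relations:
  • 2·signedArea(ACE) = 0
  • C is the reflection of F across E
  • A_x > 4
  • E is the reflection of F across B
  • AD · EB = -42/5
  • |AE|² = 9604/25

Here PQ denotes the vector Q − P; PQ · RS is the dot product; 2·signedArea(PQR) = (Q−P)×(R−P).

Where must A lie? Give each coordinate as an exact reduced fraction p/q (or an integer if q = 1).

A = (22/5, 0)

1. A_x = 22/5  [2·signedArea(ACE) = 0 ∩ AD · EB = -42/5]
2. A_y = 0  [2·signedArea(ACE) = 0 ∩ AD · EB = -42/5]
   → A = (22/5, 0)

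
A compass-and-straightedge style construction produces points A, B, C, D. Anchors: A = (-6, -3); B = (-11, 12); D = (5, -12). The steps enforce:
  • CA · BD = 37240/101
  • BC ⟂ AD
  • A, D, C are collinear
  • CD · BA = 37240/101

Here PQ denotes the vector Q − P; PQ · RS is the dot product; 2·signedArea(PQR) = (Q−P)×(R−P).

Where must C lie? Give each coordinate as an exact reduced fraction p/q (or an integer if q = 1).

1. C_x = -1651/101  [A, D, C are collinear ∩ BC ⟂ AD]
2. C_y = 552/101  [A, D, C are collinear ∩ BC ⟂ AD]
   → C = (-1651/101, 552/101)

C = (-1651/101, 552/101)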